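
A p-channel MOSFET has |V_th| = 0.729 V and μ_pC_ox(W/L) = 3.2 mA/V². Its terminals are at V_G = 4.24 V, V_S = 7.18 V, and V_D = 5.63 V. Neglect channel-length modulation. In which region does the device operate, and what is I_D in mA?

V_SG = V_S − V_G = 7.18 − 4.24 = 2.94 V; V_SD = V_S − V_D = 7.18 − 5.63 = 1.55 V.
V_ov = V_SG − |V_th| = 2.94 − 0.729 = 2.21 V.
Since V_SD = 1.55 V < V_ov = 2.21 V, the device is in the triode region.
I_D = k_p [V_ov · V_SD − ½ V_SD²] = 3.2 × [2.21 × 1.55 − 0.5 × 1.55²] = 7.12 mA.

Triode; I_D = 7.12 mA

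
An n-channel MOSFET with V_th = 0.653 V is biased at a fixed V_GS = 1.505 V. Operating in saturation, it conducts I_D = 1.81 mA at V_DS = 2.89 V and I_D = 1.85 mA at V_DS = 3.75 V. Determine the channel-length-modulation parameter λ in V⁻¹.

With V_GS fixed, I_D ∝ (1 + λ V_DS) in saturation, so I_D2/I_D1 = (1 + λ V_DS2)/(1 + λ V_DS1).
1.85/1.81 = 1.022 = (1 + 3.75 λ)/(1 + 2.89 λ).
Solving: λ (I_D1 V_DS2 − I_D2 V_DS1) = I_D2 − I_D1, so λ = (1.85 − 1.81) / (1.81 × 3.75 − 1.85 × 2.89) = 0.04 / 1.44 = 0.0278 V⁻¹.

λ = 0.0278 V⁻¹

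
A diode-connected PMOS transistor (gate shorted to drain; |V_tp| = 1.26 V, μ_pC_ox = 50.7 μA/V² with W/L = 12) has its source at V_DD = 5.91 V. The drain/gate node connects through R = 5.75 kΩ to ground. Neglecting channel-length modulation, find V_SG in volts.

With gate tied to drain, V_SG = V_SD ≥ V_SG − |V_tp|, so the device is in saturation.
k_p = μ_pC_ox · (W/L) = 0.6084 mA/V².
KCL at the drain: ½ k_p (V_SG − |V_tp|)² = (V_DD − V_SG)/R.
Let x = V_SG − 1.26. Then 1.75 x² + x − 4.65 = 0, giving x = 1.37 V (positive root), so V_SG = 2.63 V.
I_D = (V_DD − V_SG)/R = (5.91 − 2.63) / 5.75 = 0.571 mA.

V_SG = 2.63 V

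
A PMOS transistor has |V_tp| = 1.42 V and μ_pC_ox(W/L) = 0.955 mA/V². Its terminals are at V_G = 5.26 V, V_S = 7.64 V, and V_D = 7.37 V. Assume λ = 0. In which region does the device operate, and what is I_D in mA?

V_SG = V_S − V_G = 7.64 − 5.26 = 2.38 V; V_SD = V_S − V_D = 7.64 − 7.37 = 0.27 V.
V_ov = V_SG − |V_tp| = 2.38 − 1.42 = 0.96 V.
Since V_SD = 0.27 V < V_ov = 0.96 V, the device is in the triode region.
I_D = k_p [V_ov · V_SD − ½ V_SD²] = 0.955 × [0.96 × 0.27 − 0.5 × 0.27²] = 0.213 mA.

Triode; I_D = 0.213 mA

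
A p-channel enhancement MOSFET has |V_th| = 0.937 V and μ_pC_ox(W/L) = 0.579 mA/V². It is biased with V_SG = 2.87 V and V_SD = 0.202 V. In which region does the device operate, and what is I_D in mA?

V_ov = V_SG − |V_th| = 2.87 − 0.937 = 1.93 V.
Since V_SD = 0.202 V < V_ov = 1.93 V, the device is in the triode region.
I_D = k_p [V_ov · V_SD − ½ V_SD²] = 0.579 × [1.93 × 0.202 − 0.5 × 0.202²] = 0.214 mA.

Triode; I_D = 0.214 mA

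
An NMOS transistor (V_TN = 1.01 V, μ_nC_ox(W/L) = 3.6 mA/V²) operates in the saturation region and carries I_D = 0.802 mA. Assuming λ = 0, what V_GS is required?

In saturation I_D = ½ k_n (V_GS − V_TN)², so V_GS − V_TN = √(2 I_D / k_n) = √(2 × 0.802 / 3.6) = 0.667 V.
V_GS = 1.01 + 0.667 = 1.68 V.

V_GS = 1.68 V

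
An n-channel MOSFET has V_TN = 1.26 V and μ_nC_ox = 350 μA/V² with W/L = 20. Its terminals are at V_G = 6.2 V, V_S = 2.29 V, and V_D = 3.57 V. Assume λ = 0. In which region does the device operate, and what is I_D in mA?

Triode; I_D = 18.0 mA

V_GS = V_G − V_S = 6.2 − 2.29 = 3.91 V; V_DS = V_D − V_S = 3.57 − 2.29 = 1.28 V.
k_n = μ_nC_ox · (W/L) = 7 mA/V².
V_ov = V_GS − V_TN = 3.91 − 1.26 = 2.65 V.
Since V_DS = 1.28 V < V_ov = 2.65 V, the device is in the triode region.
I_D = k_n [V_ov · V_DS − ½ V_DS²] = 7 × [2.65 × 1.28 − 0.5 × 1.28²] = 18 mA.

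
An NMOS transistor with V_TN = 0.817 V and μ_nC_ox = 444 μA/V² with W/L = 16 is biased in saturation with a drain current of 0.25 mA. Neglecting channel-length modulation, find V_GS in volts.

V_GS = 1.08 V

k_n = μ_nC_ox · (W/L) = 7.104 mA/V².
In saturation I_D = ½ k_n (V_GS − V_TN)², so V_GS − V_TN = √(2 I_D / k_n) = √(2 × 0.25 / 7.104) = 0.265 V.
V_GS = 0.817 + 0.265 = 1.08 V.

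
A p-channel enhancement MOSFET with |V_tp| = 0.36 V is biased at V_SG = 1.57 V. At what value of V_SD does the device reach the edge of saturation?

V_SD,sat = 1.21 V

The boundary between triode and saturation is V_SD = V_SG − |V_tp| = V_ov.
V_ov = 1.57 − 0.36 = 1.21 V.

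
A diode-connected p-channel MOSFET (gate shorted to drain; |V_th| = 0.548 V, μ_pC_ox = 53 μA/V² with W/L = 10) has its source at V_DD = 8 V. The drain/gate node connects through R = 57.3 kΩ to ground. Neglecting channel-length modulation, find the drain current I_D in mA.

I_D = 0.118 mA

With gate tied to drain, V_SG = V_SD ≥ V_SG − |V_th|, so the device is in saturation.
k_p = μ_pC_ox · (W/L) = 0.53 mA/V².
KCL at the drain: ½ k_p (V_SG − |V_th|)² = (V_DD − V_SG)/R.
Let x = V_SG − 0.548. Then 15.2 x² + x − 7.452 = 0, giving x = 0.668 V (positive root), so V_SG = 1.22 V.
I_D = (V_DD − V_SG)/R = (8 − 1.22) / 57.3 = 0.118 mA.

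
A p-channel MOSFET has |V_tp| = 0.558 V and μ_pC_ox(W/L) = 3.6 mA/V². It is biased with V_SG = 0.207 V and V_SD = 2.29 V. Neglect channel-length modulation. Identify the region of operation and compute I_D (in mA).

Cutoff; I_D = 0 mA

V_SG = 0.207 V < |V_tp| = 0.558 V, so the transistor is in cutoff.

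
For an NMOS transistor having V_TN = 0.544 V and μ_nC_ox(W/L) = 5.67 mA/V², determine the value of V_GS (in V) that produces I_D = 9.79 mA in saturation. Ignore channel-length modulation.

In saturation I_D = ½ k_n (V_GS − V_TN)², so V_GS − V_TN = √(2 I_D / k_n) = √(2 × 9.79 / 5.67) = 1.86 V.
V_GS = 0.544 + 1.86 = 2.4 V.

V_GS = 2.40 V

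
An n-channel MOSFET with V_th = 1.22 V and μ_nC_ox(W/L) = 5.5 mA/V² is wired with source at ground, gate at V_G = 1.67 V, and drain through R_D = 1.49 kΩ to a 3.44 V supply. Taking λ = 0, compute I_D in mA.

V_GS = V_G = 1.67 V, so V_ov = 1.67 − 1.22 = 0.45 V.
Assume saturation: I_D = ½ k_n V_ov² = 0.5 × 5.5 × 0.45² = 0.557 mA, giving V_DS = V_DD − I_D R_D = 3.44 − 0.557 × 1.49 = 2.61 V.
V_DS = 2.61 V ≥ V_ov = 0.45 V, confirming saturation.

I_D = 0.557 mA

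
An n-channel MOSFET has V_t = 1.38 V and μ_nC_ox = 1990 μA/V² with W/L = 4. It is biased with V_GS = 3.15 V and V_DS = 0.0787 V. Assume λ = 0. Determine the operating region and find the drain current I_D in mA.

Triode; I_D = 1.08 mA

k_n = μ_nC_ox · (W/L) = 7.96 mA/V².
V_ov = V_GS − V_t = 3.15 − 1.38 = 1.77 V.
Since V_DS = 0.0787 V < V_ov = 1.77 V, the device is in the triode region.
I_D = k_n [V_ov · V_DS − ½ V_DS²] = 7.96 × [1.77 × 0.0787 − 0.5 × 0.0787²] = 1.08 mA.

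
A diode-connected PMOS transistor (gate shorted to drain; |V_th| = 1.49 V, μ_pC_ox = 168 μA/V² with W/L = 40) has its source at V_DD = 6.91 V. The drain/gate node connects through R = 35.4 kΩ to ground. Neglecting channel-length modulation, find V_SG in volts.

V_SG = 1.70 V

With gate tied to drain, V_SG = V_SD ≥ V_SG − |V_th|, so the device is in saturation.
k_p = μ_pC_ox · (W/L) = 6.72 mA/V².
KCL at the drain: ½ k_p (V_SG − |V_th|)² = (V_DD − V_SG)/R.
Let x = V_SG − 1.49. Then 119 x² + x − 5.42 = 0, giving x = 0.209 V (positive root), so V_SG = 1.7 V.
I_D = (V_DD − V_SG)/R = (6.91 − 1.7) / 35.4 = 0.147 mA.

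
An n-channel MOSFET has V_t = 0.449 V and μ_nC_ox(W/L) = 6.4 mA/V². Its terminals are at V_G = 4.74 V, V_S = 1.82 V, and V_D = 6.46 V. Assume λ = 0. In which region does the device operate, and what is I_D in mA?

Saturation; I_D = 19.5 mA

V_GS = V_G − V_S = 4.74 − 1.82 = 2.92 V; V_DS = V_D − V_S = 6.46 − 1.82 = 4.64 V.
V_ov = V_GS − V_t = 2.92 − 0.449 = 2.47 V.
Since V_DS = 4.64 V ≥ V_ov = 2.47 V, the device is in saturation.
I_D = ½ k_n V_ov² = 0.5 × 6.4 × 2.47² = 19.5 mA.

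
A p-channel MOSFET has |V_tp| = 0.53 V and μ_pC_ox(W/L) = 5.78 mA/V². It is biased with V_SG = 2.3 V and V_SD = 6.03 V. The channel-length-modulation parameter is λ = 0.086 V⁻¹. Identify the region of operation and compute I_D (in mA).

Saturation; I_D = 13.7 mA

V_ov = V_SG − |V_tp| = 2.3 − 0.53 = 1.77 V.
Since V_SD = 6.03 V ≥ V_ov = 1.77 V, the device is in saturation.
I_D = ½ k_p V_ov² (1 + λ V_SD) = 0.5 × 5.78 × 1.77² × (1 + 0.086 × 6.03) = 13.7 mA.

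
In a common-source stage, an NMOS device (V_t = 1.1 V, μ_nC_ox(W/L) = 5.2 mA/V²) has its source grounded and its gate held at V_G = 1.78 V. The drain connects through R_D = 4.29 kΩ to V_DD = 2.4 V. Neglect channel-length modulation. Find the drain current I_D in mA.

V_GS = V_G = 1.78 V, so V_ov = 1.78 − 1.1 = 0.68 V.
Assume saturation: I_D = ½ k_n V_ov² = 0.5 × 5.2 × 0.68² = 1.2 mA, giving V_DS = V_DD − I_D R_D = 2.4 − 1.2 × 4.29 = -2.76 V.
But -2.76 V < V_ov = 0.68 V, so the device is actually in triode.
In triode I_D = k_n[V_ov V_DS − ½ V_DS²] and I_D = (V_DD − V_DS)/R_D. Equating: 11.2 V_DS² − 16.17 V_DS + 2.4 = 0, giving V_DS = 0.168 V (the root below V_ov).
I_D = (2.4 − 0.168) / 4.29 = 0.52 mA.

I_D = 0.520 mA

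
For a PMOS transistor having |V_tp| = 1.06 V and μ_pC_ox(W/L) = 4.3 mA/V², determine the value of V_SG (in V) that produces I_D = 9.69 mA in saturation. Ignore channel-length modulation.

In saturation I_D = ½ k_p (V_SG − |V_tp|)², so V_SG − |V_tp| = √(2 I_D / k_p) = √(2 × 9.69 / 4.3) = 2.12 V.
V_SG = 1.06 + 2.12 = 3.18 V.

V_SG = 3.18 V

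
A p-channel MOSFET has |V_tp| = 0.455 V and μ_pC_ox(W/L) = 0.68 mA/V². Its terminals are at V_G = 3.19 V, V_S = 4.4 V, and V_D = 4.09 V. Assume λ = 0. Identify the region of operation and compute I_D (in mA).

Triode; I_D = 0.126 mA

V_SG = V_S − V_G = 4.4 − 3.19 = 1.21 V; V_SD = V_S − V_D = 4.4 − 4.09 = 0.31 V.
V_ov = V_SG − |V_tp| = 1.21 − 0.455 = 0.755 V.
Since V_SD = 0.31 V < V_ov = 0.755 V, the device is in the triode region.
I_D = k_p [V_ov · V_SD − ½ V_SD²] = 0.68 × [0.755 × 0.31 − 0.5 × 0.31²] = 0.126 mA.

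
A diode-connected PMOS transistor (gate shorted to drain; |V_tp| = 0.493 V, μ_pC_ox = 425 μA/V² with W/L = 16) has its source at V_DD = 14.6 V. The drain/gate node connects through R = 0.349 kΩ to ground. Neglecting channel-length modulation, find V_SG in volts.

V_SG = 3.55 V

With gate tied to drain, V_SG = V_SD ≥ V_SG − |V_tp|, so the device is in saturation.
k_p = μ_pC_ox · (W/L) = 6.8 mA/V².
KCL at the drain: ½ k_p (V_SG − |V_tp|)² = (V_DD − V_SG)/R.
Let x = V_SG − 0.493. Then 1.19 x² + x − 14.11 = 0, giving x = 3.05 V (positive root), so V_SG = 3.55 V.
I_D = (V_DD − V_SG)/R = (14.6 − 3.55) / 0.349 = 31.7 mA.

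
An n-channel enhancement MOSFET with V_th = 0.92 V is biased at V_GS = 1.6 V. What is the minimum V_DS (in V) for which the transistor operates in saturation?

V_DS,sat = 0.680 V

The boundary between triode and saturation is V_DS = V_GS − V_th = V_ov.
V_ov = 1.6 − 0.92 = 0.68 V.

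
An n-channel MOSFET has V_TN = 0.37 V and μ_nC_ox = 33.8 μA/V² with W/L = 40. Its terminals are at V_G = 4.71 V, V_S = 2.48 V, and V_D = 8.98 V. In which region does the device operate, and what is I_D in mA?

Saturation; I_D = 2.34 mA

V_GS = V_G − V_S = 4.71 − 2.48 = 2.23 V; V_DS = V_D − V_S = 8.98 − 2.48 = 6.5 V.
k_n = μ_nC_ox · (W/L) = 1.352 mA/V².
V_ov = V_GS − V_TN = 2.23 − 0.37 = 1.86 V.
Since V_DS = 6.5 V ≥ V_ov = 1.86 V, the device is in saturation.
I_D = ½ k_n V_ov² = 0.5 × 1.352 × 1.86² = 2.34 mA.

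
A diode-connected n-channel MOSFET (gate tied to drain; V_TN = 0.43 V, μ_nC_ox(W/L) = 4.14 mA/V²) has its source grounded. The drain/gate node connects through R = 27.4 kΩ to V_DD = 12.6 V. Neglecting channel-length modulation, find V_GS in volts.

V_GS = 0.884 V

With gate tied to drain, V_GS = V_DS ≥ V_GS − V_TN, so the device is in saturation.
KCL at the drain: ½ k_n (V_GS − V_TN)² = (V_DD − V_GS)/R.
Let x = V_GS − 0.43. Then 56.7 x² + x − 12.17 = 0, giving x = 0.454 V (positive root), so V_GS = 0.884 V.
I_D = (V_DD − V_GS)/R = (12.6 − 0.884) / 27.4 = 0.428 mA.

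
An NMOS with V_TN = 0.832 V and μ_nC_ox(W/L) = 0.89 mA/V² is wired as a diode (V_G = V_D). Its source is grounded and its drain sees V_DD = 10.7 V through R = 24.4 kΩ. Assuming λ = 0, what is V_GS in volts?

With gate tied to drain, V_GS = V_DS ≥ V_GS − V_TN, so the device is in saturation.
KCL at the drain: ½ k_n (V_GS − V_TN)² = (V_DD − V_GS)/R.
Let x = V_GS − 0.832. Then 10.9 x² + x − 9.868 = 0, giving x = 0.908 V (positive root), so V_GS = 1.74 V.
I_D = (V_DD − V_GS)/R = (10.7 − 1.74) / 24.4 = 0.367 mA.

V_GS = 1.74 V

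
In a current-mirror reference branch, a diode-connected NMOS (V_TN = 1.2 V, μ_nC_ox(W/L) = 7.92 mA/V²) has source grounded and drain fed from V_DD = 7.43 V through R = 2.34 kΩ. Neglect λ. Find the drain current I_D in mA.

I_D = 2.33 mA

With gate tied to drain, V_GS = V_DS ≥ V_GS − V_TN, so the device is in saturation.
KCL at the drain: ½ k_n (V_GS − V_TN)² = (V_DD − V_GS)/R.
Let x = V_GS − 1.2. Then 9.27 x² + x − 6.23 = 0, giving x = 0.768 V (positive root), so V_GS = 1.97 V.
I_D = (V_DD − V_GS)/R = (7.43 − 1.97) / 2.34 = 2.33 mA.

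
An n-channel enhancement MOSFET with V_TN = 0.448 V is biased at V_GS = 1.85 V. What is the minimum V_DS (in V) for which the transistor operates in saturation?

The boundary between triode and saturation is V_DS = V_GS − V_TN = V_ov.
V_ov = 1.85 − 0.448 = 1.4 V.

V_DS,sat = 1.40 V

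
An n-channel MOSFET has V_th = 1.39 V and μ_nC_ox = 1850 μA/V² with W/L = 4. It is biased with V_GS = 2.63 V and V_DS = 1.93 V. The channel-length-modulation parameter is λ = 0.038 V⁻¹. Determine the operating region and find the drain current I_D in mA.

k_n = μ_nC_ox · (W/L) = 7.4 mA/V².
V_ov = V_GS − V_th = 2.63 − 1.39 = 1.24 V.
Since V_DS = 1.93 V ≥ V_ov = 1.24 V, the device is in saturation.
I_D = ½ k_n V_ov² (1 + λ V_DS) = 0.5 × 7.4 × 1.24² × (1 + 0.038 × 1.93) = 6.11 mA.

Saturation; I_D = 6.11 mA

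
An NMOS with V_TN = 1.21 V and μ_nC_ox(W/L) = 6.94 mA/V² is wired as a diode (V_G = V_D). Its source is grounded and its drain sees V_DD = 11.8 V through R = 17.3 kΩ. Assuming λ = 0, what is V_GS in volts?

V_GS = 1.62 V

With gate tied to drain, V_GS = V_DS ≥ V_GS − V_TN, so the device is in saturation.
KCL at the drain: ½ k_n (V_GS − V_TN)² = (V_DD − V_GS)/R.
Let x = V_GS − 1.21. Then 60 x² + x − 10.59 = 0, giving x = 0.412 V (positive root), so V_GS = 1.62 V.
I_D = (V_DD − V_GS)/R = (11.8 − 1.62) / 17.3 = 0.588 mA.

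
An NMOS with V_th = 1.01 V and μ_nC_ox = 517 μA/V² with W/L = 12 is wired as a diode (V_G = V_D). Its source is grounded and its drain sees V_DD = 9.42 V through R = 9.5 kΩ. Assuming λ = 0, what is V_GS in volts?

V_GS = 1.53 V

With gate tied to drain, V_GS = V_DS ≥ V_GS − V_th, so the device is in saturation.
k_n = μ_nC_ox · (W/L) = 6.204 mA/V².
KCL at the drain: ½ k_n (V_GS − V_th)² = (V_DD − V_GS)/R.
Let x = V_GS − 1.01. Then 29.5 x² + x − 8.41 = 0, giving x = 0.518 V (positive root), so V_GS = 1.53 V.
I_D = (V_DD − V_GS)/R = (9.42 − 1.53) / 9.5 = 0.831 mA.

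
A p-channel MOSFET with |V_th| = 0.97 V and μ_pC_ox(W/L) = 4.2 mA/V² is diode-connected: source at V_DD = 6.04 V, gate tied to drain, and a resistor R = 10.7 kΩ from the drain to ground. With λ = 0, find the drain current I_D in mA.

I_D = 0.431 mA

With gate tied to drain, V_SG = V_SD ≥ V_SG − |V_th|, so the device is in saturation.
KCL at the drain: ½ k_p (V_SG − |V_th|)² = (V_DD − V_SG)/R.
Let x = V_SG − 0.97. Then 22.5 x² + x − 5.07 = 0, giving x = 0.453 V (positive root), so V_SG = 1.42 V.
I_D = (V_DD − V_SG)/R = (6.04 − 1.42) / 10.7 = 0.431 mA.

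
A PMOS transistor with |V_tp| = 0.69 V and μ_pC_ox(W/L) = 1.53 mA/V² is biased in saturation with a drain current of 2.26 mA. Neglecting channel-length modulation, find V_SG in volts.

In saturation I_D = ½ k_p (V_SG − |V_tp|)², so V_SG − |V_tp| = √(2 I_D / k_p) = √(2 × 2.26 / 1.53) = 1.72 V.
V_SG = 0.69 + 1.72 = 2.41 V.

V_SG = 2.41 V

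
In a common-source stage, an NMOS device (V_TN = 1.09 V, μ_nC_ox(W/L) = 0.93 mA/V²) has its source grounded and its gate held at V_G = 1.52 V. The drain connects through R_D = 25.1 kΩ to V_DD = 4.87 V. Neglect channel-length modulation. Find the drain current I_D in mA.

I_D = 0.0860 mA

V_GS = V_G = 1.52 V, so V_ov = 1.52 − 1.09 = 0.43 V.
Assume saturation: I_D = ½ k_n V_ov² = 0.5 × 0.93 × 0.43² = 0.086 mA, giving V_DS = V_DD − I_D R_D = 4.87 − 0.086 × 25.1 = 2.71 V.
V_DS = 2.71 V ≥ V_ov = 0.43 V, confirming saturation.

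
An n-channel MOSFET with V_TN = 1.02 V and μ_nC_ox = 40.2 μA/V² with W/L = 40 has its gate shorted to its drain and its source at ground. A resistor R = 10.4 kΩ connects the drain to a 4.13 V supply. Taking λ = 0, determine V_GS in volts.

V_GS = 1.57 V

With gate tied to drain, V_GS = V_DS ≥ V_GS − V_TN, so the device is in saturation.
k_n = μ_nC_ox · (W/L) = 1.608 mA/V².
KCL at the drain: ½ k_n (V_GS − V_TN)² = (V_DD − V_GS)/R.
Let x = V_GS − 1.02. Then 8.36 x² + x − 3.11 = 0, giving x = 0.553 V (positive root), so V_GS = 1.57 V.
I_D = (V_DD − V_GS)/R = (4.13 − 1.57) / 10.4 = 0.246 mA.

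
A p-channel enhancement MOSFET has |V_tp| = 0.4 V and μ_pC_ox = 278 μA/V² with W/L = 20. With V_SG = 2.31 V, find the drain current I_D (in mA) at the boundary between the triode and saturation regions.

I_D = 10.1 mA

At the boundary V_SD = V_ov = V_SG − |V_tp| = 2.31 − 0.4 = 1.91 V.
k_p = μ_pC_ox · (W/L) = 5.56 mA/V².
I_D = ½ k_p V_ov² = 0.5 × 5.56 × 1.91² = 10.1 mA.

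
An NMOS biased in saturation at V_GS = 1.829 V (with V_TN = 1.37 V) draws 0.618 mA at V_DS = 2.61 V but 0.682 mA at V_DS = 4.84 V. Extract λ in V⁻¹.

λ = 0.0528 V⁻¹

With V_GS fixed, I_D ∝ (1 + λ V_DS) in saturation, so I_D2/I_D1 = (1 + λ V_DS2)/(1 + λ V_DS1).
0.682/0.618 = 1.104 = (1 + 4.84 λ)/(1 + 2.61 λ).
Solving: λ (I_D1 V_DS2 − I_D2 V_DS1) = I_D2 − I_D1, so λ = (0.682 − 0.618) / (0.618 × 4.84 − 0.682 × 2.61) = 0.064 / 1.21 = 0.0528 V⁻¹.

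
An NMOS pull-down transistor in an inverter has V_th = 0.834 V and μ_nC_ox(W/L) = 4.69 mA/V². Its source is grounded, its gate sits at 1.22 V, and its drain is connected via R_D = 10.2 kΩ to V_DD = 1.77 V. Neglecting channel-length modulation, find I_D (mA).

I_D = 0.163 mA

V_GS = V_G = 1.22 V, so V_ov = 1.22 − 0.834 = 0.386 V.
Assume saturation: I_D = ½ k_n V_ov² = 0.5 × 4.69 × 0.386² = 0.349 mA, giving V_DS = V_DD − I_D R_D = 1.77 − 0.349 × 10.2 = -1.79 V.
But -1.79 V < V_ov = 0.386 V, so the device is actually in triode.
In triode I_D = k_n[V_ov V_DS − ½ V_DS²] and I_D = (V_DD − V_DS)/R_D. Equating: 23.9 V_DS² − 19.47 V_DS + 1.77 = 0, giving V_DS = 0.104 V (the root below V_ov).
I_D = (1.77 − 0.104) / 10.2 = 0.163 mA.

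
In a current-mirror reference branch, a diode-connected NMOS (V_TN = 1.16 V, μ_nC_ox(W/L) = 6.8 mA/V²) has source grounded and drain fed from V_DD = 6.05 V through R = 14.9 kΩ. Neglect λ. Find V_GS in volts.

With gate tied to drain, V_GS = V_DS ≥ V_GS − V_TN, so the device is in saturation.
KCL at the drain: ½ k_n (V_GS − V_TN)² = (V_DD − V_GS)/R.
Let x = V_GS − 1.16. Then 50.7 x² + x − 4.89 = 0, giving x = 0.301 V (positive root), so V_GS = 1.46 V.
I_D = (V_DD − V_GS)/R = (6.05 − 1.46) / 14.9 = 0.308 mA.

V_GS = 1.46 V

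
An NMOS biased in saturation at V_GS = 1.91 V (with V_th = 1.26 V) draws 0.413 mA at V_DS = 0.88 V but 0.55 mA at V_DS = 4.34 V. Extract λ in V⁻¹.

With V_GS fixed, I_D ∝ (1 + λ V_DS) in saturation, so I_D2/I_D1 = (1 + λ V_DS2)/(1 + λ V_DS1).
0.55/0.413 = 1.332 = (1 + 4.34 λ)/(1 + 0.88 λ).
Solving: λ (I_D1 V_DS2 − I_D2 V_DS1) = I_D2 − I_D1, so λ = (0.55 − 0.413) / (0.413 × 4.34 − 0.55 × 0.88) = 0.137 / 1.31 = 0.105 V⁻¹.

λ = 0.105 V⁻¹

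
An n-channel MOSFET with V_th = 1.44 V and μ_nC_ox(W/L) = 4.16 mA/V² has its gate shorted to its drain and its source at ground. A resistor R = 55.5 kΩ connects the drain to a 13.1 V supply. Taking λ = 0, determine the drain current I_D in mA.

I_D = 0.204 mA

With gate tied to drain, V_GS = V_DS ≥ V_GS − V_th, so the device is in saturation.
KCL at the drain: ½ k_n (V_GS − V_th)² = (V_DD − V_GS)/R.
Let x = V_GS − 1.44. Then 115 x² + x − 11.66 = 0, giving x = 0.314 V (positive root), so V_GS = 1.75 V.
I_D = (V_DD − V_GS)/R = (13.1 − 1.75) / 55.5 = 0.204 mA.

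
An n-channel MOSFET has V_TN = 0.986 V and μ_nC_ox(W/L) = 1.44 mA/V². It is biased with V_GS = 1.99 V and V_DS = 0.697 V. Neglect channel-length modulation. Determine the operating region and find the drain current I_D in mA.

V_ov = V_GS − V_TN = 1.99 − 0.986 = 1 V.
Since V_DS = 0.697 V < V_ov = 1 V, the device is in the triode region.
I_D = k_n [V_ov · V_DS − ½ V_DS²] = 1.44 × [1 × 0.697 − 0.5 × 0.697²] = 0.658 mA.

Triode; I_D = 0.658 mA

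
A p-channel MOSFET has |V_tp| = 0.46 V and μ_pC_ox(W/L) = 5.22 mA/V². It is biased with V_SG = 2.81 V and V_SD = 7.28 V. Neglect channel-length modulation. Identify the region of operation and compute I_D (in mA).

V_ov = V_SG − |V_tp| = 2.81 − 0.46 = 2.35 V.
Since V_SD = 7.28 V ≥ V_ov = 2.35 V, the device is in saturation.
I_D = ½ k_p V_ov² = 0.5 × 5.22 × 2.35² = 14.4 mA.

Saturation; I_D = 14.4 mA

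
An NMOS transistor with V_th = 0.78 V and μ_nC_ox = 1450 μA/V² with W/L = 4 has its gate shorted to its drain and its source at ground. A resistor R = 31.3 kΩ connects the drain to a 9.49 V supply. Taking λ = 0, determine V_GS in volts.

V_GS = 1.08 V

With gate tied to drain, V_GS = V_DS ≥ V_GS − V_th, so the device is in saturation.
k_n = μ_nC_ox · (W/L) = 5.8 mA/V².
KCL at the drain: ½ k_n (V_GS − V_th)² = (V_DD − V_GS)/R.
Let x = V_GS − 0.78. Then 90.8 x² + x − 8.71 = 0, giving x = 0.304 V (positive root), so V_GS = 1.08 V.
I_D = (V_DD − V_GS)/R = (9.49 − 1.08) / 31.3 = 0.269 mA.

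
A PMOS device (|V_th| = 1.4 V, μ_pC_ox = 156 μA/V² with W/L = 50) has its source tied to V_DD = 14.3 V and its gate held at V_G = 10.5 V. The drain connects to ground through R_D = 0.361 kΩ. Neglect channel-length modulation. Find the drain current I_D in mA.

V_SG = V_DD − V_G = 14.3 − 10.5 = 3.8 V, so V_ov = 3.8 − 1.4 = 2.4 V.
k_p = μ_pC_ox · (W/L) = 7.8 mA/V².
Assume saturation: I_D = ½ k_p V_ov² = 0.5 × 7.8 × 2.4² = 22.5 mA, giving V_SD = V_DD − I_D R_D = 14.3 − 22.5 × 0.361 = 6.19 V.
V_SD = 6.19 V ≥ V_ov = 2.4 V, confirming saturation.

I_D = 22.5 mA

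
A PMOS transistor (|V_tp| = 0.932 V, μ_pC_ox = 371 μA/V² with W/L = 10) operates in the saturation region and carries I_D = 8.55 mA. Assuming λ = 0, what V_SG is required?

k_p = μ_pC_ox · (W/L) = 3.71 mA/V².
In saturation I_D = ½ k_p (V_SG − |V_tp|)², so V_SG − |V_tp| = √(2 I_D / k_p) = √(2 × 8.55 / 3.71) = 2.15 V.
V_SG = 0.932 + 2.15 = 3.08 V.

V_SG = 3.08 V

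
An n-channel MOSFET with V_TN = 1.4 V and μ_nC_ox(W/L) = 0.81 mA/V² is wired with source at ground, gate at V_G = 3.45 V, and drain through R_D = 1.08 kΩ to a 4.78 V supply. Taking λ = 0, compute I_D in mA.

I_D = 1.70 mA

V_GS = V_G = 3.45 V, so V_ov = 3.45 − 1.4 = 2.05 V.
Assume saturation: I_D = ½ k_n V_ov² = 0.5 × 0.81 × 2.05² = 1.7 mA, giving V_DS = V_DD − I_D R_D = 4.78 − 1.7 × 1.08 = 2.94 V.
V_DS = 2.94 V ≥ V_ov = 2.05 V, confirming saturation.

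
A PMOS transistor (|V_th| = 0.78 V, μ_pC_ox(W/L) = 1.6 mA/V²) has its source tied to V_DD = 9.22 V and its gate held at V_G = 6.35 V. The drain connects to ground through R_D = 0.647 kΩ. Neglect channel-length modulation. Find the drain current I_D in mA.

I_D = 3.49 mA

V_SG = V_DD − V_G = 9.22 − 6.35 = 2.87 V, so V_ov = 2.87 − 0.78 = 2.09 V.
Assume saturation: I_D = ½ k_p V_ov² = 0.5 × 1.6 × 2.09² = 3.49 mA, giving V_SD = V_DD − I_D R_D = 9.22 − 3.49 × 0.647 = 6.96 V.
V_SD = 6.96 V ≥ V_ov = 2.09 V, confirming saturation.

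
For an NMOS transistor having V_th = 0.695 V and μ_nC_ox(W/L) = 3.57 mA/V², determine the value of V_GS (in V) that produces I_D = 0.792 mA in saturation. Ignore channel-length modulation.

V_GS = 1.36 V

In saturation I_D = ½ k_n (V_GS − V_th)², so V_GS − V_th = √(2 I_D / k_n) = √(2 × 0.792 / 3.57) = 0.666 V.
V_GS = 0.695 + 0.666 = 1.36 V.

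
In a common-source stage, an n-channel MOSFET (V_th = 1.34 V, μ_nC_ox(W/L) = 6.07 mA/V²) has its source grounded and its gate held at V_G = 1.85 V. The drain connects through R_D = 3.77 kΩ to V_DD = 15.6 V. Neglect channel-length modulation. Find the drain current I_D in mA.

V_GS = V_G = 1.85 V, so V_ov = 1.85 − 1.34 = 0.51 V.
Assume saturation: I_D = ½ k_n V_ov² = 0.5 × 6.07 × 0.51² = 0.789 mA, giving V_DS = V_DD − I_D R_D = 15.6 − 0.789 × 3.77 = 12.6 V.
V_DS = 12.6 V ≥ V_ov = 0.51 V, confirming saturation.

I_D = 0.789 mA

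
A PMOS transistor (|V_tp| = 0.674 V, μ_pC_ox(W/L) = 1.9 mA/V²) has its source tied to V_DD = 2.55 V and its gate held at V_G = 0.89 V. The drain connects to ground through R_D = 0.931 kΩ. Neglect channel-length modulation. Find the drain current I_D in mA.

I_D = 0.924 mA

V_SG = V_DD − V_G = 2.55 − 0.89 = 1.66 V, so V_ov = 1.66 − 0.674 = 0.986 V.
Assume saturation: I_D = ½ k_p V_ov² = 0.5 × 1.9 × 0.986² = 0.924 mA, giving V_SD = V_DD − I_D R_D = 2.55 − 0.924 × 0.931 = 1.69 V.
V_SD = 1.69 V ≥ V_ov = 0.986 V, confirming saturation.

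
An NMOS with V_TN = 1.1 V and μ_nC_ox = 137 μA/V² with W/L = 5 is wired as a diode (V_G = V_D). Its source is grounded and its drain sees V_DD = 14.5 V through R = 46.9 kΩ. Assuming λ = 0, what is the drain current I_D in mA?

I_D = 0.267 mA

With gate tied to drain, V_GS = V_DS ≥ V_GS − V_TN, so the device is in saturation.
k_n = μ_nC_ox · (W/L) = 0.685 mA/V².
KCL at the drain: ½ k_n (V_GS − V_TN)² = (V_DD − V_GS)/R.
Let x = V_GS − 1.1. Then 16.1 x² + x − 13.4 = 0, giving x = 0.883 V (positive root), so V_GS = 1.98 V.
I_D = (V_DD − V_GS)/R = (14.5 − 1.98) / 46.9 = 0.267 mA.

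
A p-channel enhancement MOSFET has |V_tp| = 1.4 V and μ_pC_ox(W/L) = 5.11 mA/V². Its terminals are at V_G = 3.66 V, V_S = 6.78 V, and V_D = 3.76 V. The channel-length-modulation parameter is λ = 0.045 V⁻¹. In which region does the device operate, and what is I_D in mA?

V_SG = V_S − V_G = 6.78 − 3.66 = 3.12 V; V_SD = V_S − V_D = 6.78 − 3.76 = 3.02 V.
V_ov = V_SG − |V_tp| = 3.12 − 1.4 = 1.72 V.
Since V_SD = 3.02 V ≥ V_ov = 1.72 V, the device is in saturation.
I_D = ½ k_p V_ov² (1 + λ V_SD) = 0.5 × 5.11 × 1.72² × (1 + 0.045 × 3.02) = 8.59 mA.

Saturation; I_D = 8.59 mA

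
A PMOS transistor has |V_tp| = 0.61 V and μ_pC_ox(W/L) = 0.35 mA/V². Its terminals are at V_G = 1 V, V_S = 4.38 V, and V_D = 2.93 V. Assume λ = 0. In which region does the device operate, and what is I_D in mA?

V_SG = V_S − V_G = 4.38 − 1 = 3.38 V; V_SD = V_S − V_D = 4.38 − 2.93 = 1.45 V.
V_ov = V_SG − |V_tp| = 3.38 − 0.61 = 2.77 V.
Since V_SD = 1.45 V < V_ov = 2.77 V, the device is in the triode region.
I_D = k_p [V_ov · V_SD − ½ V_SD²] = 0.35 × [2.77 × 1.45 − 0.5 × 1.45²] = 1.04 mA.

Triode; I_D = 1.04 mA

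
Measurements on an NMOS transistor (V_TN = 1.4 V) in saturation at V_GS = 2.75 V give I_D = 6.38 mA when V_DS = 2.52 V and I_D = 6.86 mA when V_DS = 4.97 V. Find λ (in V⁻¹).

λ = 0.0333 V⁻¹

With V_GS fixed, I_D ∝ (1 + λ V_DS) in saturation, so I_D2/I_D1 = (1 + λ V_DS2)/(1 + λ V_DS1).
6.86/6.38 = 1.075 = (1 + 4.97 λ)/(1 + 2.52 λ).
Solving: λ (I_D1 V_DS2 − I_D2 V_DS1) = I_D2 − I_D1, so λ = (6.86 − 6.38) / (6.38 × 4.97 − 6.86 × 2.52) = 0.48 / 14.4 = 0.0333 V⁻¹.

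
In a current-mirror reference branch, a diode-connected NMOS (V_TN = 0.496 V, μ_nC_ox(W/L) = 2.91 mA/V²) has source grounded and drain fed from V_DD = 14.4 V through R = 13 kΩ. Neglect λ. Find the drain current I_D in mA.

I_D = 1.01 mA

With gate tied to drain, V_GS = V_DS ≥ V_GS − V_TN, so the device is in saturation.
KCL at the drain: ½ k_n (V_GS − V_TN)² = (V_DD − V_GS)/R.
Let x = V_GS − 0.496. Then 18.9 x² + x − 13.9 = 0, giving x = 0.831 V (positive root), so V_GS = 1.33 V.
I_D = (V_DD − V_GS)/R = (14.4 − 1.33) / 13 = 1.01 mA.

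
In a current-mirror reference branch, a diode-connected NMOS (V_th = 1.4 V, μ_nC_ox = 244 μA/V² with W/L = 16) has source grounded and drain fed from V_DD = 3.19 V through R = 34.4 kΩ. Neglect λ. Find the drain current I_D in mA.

With gate tied to drain, V_GS = V_DS ≥ V_GS − V_th, so the device is in saturation.
k_n = μ_nC_ox · (W/L) = 3.904 mA/V².
KCL at the drain: ½ k_n (V_GS − V_th)² = (V_DD − V_GS)/R.
Let x = V_GS − 1.4. Then 67.1 x² + x − 1.79 = 0, giving x = 0.156 V (positive root), so V_GS = 1.56 V.
I_D = (V_DD − V_GS)/R = (3.19 − 1.56) / 34.4 = 0.0475 mA.

I_D = 0.0475 mA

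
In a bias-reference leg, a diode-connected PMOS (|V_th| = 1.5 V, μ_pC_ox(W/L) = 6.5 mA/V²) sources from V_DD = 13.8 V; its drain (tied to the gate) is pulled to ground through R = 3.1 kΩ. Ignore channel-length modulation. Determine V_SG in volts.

V_SG = 2.56 V

With gate tied to drain, V_SG = V_SD ≥ V_SG − |V_th|, so the device is in saturation.
KCL at the drain: ½ k_p (V_SG − |V_th|)² = (V_DD − V_SG)/R.
Let x = V_SG − 1.5. Then 10.1 x² + x − 12.3 = 0, giving x = 1.06 V (positive root), so V_SG = 2.56 V.
I_D = (V_DD − V_SG)/R = (13.8 − 2.56) / 3.1 = 3.63 mA.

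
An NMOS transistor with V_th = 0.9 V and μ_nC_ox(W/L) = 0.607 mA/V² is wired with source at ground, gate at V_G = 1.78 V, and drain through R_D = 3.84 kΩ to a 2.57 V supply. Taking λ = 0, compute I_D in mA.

V_GS = V_G = 1.78 V, so V_ov = 1.78 − 0.9 = 0.88 V.
Assume saturation: I_D = ½ k_n V_ov² = 0.5 × 0.607 × 0.88² = 0.235 mA, giving V_DS = V_DD − I_D R_D = 2.57 − 0.235 × 3.84 = 1.67 V.
V_DS = 1.67 V ≥ V_ov = 0.88 V, confirming saturation.

I_D = 0.235 mA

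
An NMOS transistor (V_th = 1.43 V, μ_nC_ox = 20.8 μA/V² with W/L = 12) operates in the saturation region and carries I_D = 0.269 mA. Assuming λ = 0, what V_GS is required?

V_GS = 2.90 V

k_n = μ_nC_ox · (W/L) = 0.2496 mA/V².
In saturation I_D = ½ k_n (V_GS − V_th)², so V_GS − V_th = √(2 I_D / k_n) = √(2 × 0.269 / 0.2496) = 1.47 V.
V_GS = 1.43 + 1.47 = 2.9 V.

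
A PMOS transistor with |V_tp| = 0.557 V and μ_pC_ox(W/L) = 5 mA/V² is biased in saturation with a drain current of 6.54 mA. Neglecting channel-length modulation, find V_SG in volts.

V_SG = 2.17 V

In saturation I_D = ½ k_p (V_SG − |V_tp|)², so V_SG − |V_tp| = √(2 I_D / k_p) = √(2 × 6.54 / 5) = 1.62 V.
V_SG = 0.557 + 1.62 = 2.17 V.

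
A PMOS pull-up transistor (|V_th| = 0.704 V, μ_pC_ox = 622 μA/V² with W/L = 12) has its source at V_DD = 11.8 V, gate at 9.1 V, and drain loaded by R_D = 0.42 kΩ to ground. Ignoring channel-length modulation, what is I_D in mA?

I_D = 14.9 mA

V_SG = V_DD − V_G = 11.8 − 9.1 = 2.7 V, so V_ov = 2.7 − 0.704 = 2 V.
k_p = μ_pC_ox · (W/L) = 7.464 mA/V².
Assume saturation: I_D = ½ k_p V_ov² = 0.5 × 7.464 × 2² = 14.9 mA, giving V_SD = V_DD − I_D R_D = 11.8 − 14.9 × 0.42 = 5.56 V.
V_SD = 5.56 V ≥ V_ov = 2 V, confirming saturation.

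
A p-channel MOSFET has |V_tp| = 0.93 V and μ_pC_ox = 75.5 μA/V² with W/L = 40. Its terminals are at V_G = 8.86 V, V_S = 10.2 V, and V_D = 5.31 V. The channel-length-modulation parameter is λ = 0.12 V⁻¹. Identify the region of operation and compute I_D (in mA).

V_SG = V_S − V_G = 10.2 − 8.86 = 1.34 V; V_SD = V_S − V_D = 10.2 − 5.31 = 4.89 V.
k_p = μ_pC_ox · (W/L) = 3.02 mA/V².
V_ov = V_SG − |V_tp| = 1.34 − 0.93 = 0.41 V.
Since V_SD = 4.89 V ≥ V_ov = 0.41 V, the device is in saturation.
I_D = ½ k_p V_ov² (1 + λ V_SD) = 0.5 × 3.02 × 0.41² × (1 + 0.12 × 4.89) = 0.403 mA.

Saturation; I_D = 0.403 mA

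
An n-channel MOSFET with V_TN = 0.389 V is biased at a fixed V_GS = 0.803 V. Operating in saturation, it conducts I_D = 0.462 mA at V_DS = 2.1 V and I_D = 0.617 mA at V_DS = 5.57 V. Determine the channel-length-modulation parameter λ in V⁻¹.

With V_GS fixed, I_D ∝ (1 + λ V_DS) in saturation, so I_D2/I_D1 = (1 + λ V_DS2)/(1 + λ V_DS1).
0.617/0.462 = 1.335 = (1 + 5.57 λ)/(1 + 2.1 λ).
Solving: λ (I_D1 V_DS2 − I_D2 V_DS1) = I_D2 − I_D1, so λ = (0.617 − 0.462) / (0.462 × 5.57 − 0.617 × 2.1) = 0.155 / 1.28 = 0.121 V⁻¹.

λ = 0.121 V⁻¹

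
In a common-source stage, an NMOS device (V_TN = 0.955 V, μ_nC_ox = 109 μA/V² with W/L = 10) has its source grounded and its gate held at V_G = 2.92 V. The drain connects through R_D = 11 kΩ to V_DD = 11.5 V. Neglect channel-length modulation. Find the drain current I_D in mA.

I_D = 0.996 mA

V_GS = V_G = 2.92 V, so V_ov = 2.92 − 0.955 = 1.96 V.
k_n = μ_nC_ox · (W/L) = 1.09 mA/V².
Assume saturation: I_D = ½ k_n V_ov² = 0.5 × 1.09 × 1.96² = 2.1 mA, giving V_DS = V_DD − I_D R_D = 11.5 − 2.1 × 11 = -11.6 V.
But -11.6 V < V_ov = 1.96 V, so the device is actually in triode.
In triode I_D = k_n[V_ov V_DS − ½ V_DS²] and I_D = (V_DD − V_DS)/R_D. Equating: 6 V_DS² − 24.56 V_DS + 11.5 = 0, giving V_DS = 0.539 V (the root below V_ov).
I_D = (11.5 − 0.539) / 11 = 0.996 mA.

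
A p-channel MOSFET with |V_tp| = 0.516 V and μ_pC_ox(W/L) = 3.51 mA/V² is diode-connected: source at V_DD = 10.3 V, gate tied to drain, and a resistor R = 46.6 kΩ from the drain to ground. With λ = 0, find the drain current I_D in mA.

I_D = 0.203 mA

With gate tied to drain, V_SG = V_SD ≥ V_SG − |V_tp|, so the device is in saturation.
KCL at the drain: ½ k_p (V_SG − |V_tp|)² = (V_DD − V_SG)/R.
Let x = V_SG − 0.516. Then 81.8 x² + x − 9.784 = 0, giving x = 0.34 V (positive root), so V_SG = 0.856 V.
I_D = (V_DD − V_SG)/R = (10.3 − 0.856) / 46.6 = 0.203 mA.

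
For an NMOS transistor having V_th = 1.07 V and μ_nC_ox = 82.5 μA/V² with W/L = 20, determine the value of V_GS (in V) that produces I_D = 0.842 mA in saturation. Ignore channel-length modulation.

V_GS = 2.08 V

k_n = μ_nC_ox · (W/L) = 1.65 mA/V².
In saturation I_D = ½ k_n (V_GS − V_th)², so V_GS − V_th = √(2 I_D / k_n) = √(2 × 0.842 / 1.65) = 1.01 V.
V_GS = 1.07 + 1.01 = 2.08 V.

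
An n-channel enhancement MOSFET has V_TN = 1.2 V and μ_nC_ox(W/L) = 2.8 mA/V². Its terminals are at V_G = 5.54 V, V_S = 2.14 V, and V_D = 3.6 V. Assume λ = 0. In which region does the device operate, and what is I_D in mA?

Triode; I_D = 6.01 mA

V_GS = V_G − V_S = 5.54 − 2.14 = 3.4 V; V_DS = V_D − V_S = 3.6 − 2.14 = 1.46 V.
V_ov = V_GS − V_TN = 3.4 − 1.2 = 2.2 V.
Since V_DS = 1.46 V < V_ov = 2.2 V, the device is in the triode region.
I_D = k_n [V_ov · V_DS − ½ V_DS²] = 2.8 × [2.2 × 1.46 − 0.5 × 1.46²] = 6.01 mA.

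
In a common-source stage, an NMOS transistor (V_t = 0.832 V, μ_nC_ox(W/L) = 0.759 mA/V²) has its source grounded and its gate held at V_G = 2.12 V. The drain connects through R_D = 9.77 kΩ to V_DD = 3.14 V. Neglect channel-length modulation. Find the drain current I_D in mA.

V_GS = V_G = 2.12 V, so V_ov = 2.12 − 0.832 = 1.29 V.
Assume saturation: I_D = ½ k_n V_ov² = 0.5 × 0.759 × 1.29² = 0.63 mA, giving V_DS = V_DD − I_D R_D = 3.14 − 0.63 × 9.77 = -3.01 V.
But -3.01 V < V_ov = 1.29 V, so the device is actually in triode.
In triode I_D = k_n[V_ov V_DS − ½ V_DS²] and I_D = (V_DD − V_DS)/R_D. Equating: 3.71 V_DS² − 10.55 V_DS + 3.14 = 0, giving V_DS = 0.338 V (the root below V_ov).
I_D = (3.14 − 0.338) / 9.77 = 0.287 mA.

I_D = 0.287 mA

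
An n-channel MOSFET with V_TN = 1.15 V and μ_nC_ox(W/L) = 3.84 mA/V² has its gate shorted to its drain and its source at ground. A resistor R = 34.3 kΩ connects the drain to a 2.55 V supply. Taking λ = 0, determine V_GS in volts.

V_GS = 1.29 V

With gate tied to drain, V_GS = V_DS ≥ V_GS − V_TN, so the device is in saturation.
KCL at the drain: ½ k_n (V_GS − V_TN)² = (V_DD − V_GS)/R.
Let x = V_GS − 1.15. Then 65.9 x² + x − 1.4 = 0, giving x = 0.138 V (positive root), so V_GS = 1.29 V.
I_D = (V_DD − V_GS)/R = (2.55 − 1.29) / 34.3 = 0.0368 mA.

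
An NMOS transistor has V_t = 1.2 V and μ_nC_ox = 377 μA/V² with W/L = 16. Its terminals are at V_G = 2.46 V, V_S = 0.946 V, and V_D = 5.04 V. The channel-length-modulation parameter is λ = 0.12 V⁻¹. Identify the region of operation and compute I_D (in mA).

V_GS = V_G − V_S = 2.46 − 0.946 = 1.51 V; V_DS = V_D − V_S = 5.04 − 0.946 = 4.09 V.
k_n = μ_nC_ox · (W/L) = 6.032 mA/V².
V_ov = V_GS − V_t = 1.51 − 1.2 = 0.314 V.
Since V_DS = 4.09 V ≥ V_ov = 0.314 V, the device is in saturation.
I_D = ½ k_n V_ov² (1 + λ V_DS) = 0.5 × 6.032 × 0.314² × (1 + 0.12 × 4.09) = 0.443 mA.

Saturation; I_D = 0.443 mA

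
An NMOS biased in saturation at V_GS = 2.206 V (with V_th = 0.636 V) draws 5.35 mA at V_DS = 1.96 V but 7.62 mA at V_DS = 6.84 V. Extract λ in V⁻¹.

λ = 0.105 V⁻¹

With V_GS fixed, I_D ∝ (1 + λ V_DS) in saturation, so I_D2/I_D1 = (1 + λ V_DS2)/(1 + λ V_DS1).
7.62/5.35 = 1.424 = (1 + 6.84 λ)/(1 + 1.96 λ).
Solving: λ (I_D1 V_DS2 − I_D2 V_DS1) = I_D2 − I_D1, so λ = (7.62 − 5.35) / (5.35 × 6.84 − 7.62 × 1.96) = 2.27 / 21.7 = 0.105 V⁻¹.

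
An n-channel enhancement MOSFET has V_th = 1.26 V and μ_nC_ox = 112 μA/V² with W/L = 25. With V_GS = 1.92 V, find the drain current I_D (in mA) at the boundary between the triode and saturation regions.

I_D = 0.610 mA

At the boundary V_DS = V_ov = V_GS − V_th = 1.92 − 1.26 = 0.66 V.
k_n = μ_nC_ox · (W/L) = 2.8 mA/V².
I_D = ½ k_n V_ov² = 0.5 × 2.8 × 0.66² = 0.61 mA.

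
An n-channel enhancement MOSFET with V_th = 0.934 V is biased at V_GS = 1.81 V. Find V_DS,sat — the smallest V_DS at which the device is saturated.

V_DS,sat = 0.876 V

The boundary between triode and saturation is V_DS = V_GS − V_th = V_ov.
V_ov = 1.81 − 0.934 = 0.876 V.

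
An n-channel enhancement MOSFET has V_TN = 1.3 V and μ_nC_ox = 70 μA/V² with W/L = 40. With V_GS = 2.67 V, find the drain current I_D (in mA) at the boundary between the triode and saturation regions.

At the boundary V_DS = V_ov = V_GS − V_TN = 2.67 − 1.3 = 1.37 V.
k_n = μ_nC_ox · (W/L) = 2.8 mA/V².
I_D = ½ k_n V_ov² = 0.5 × 2.8 × 1.37² = 2.63 mA.

I_D = 2.63 mA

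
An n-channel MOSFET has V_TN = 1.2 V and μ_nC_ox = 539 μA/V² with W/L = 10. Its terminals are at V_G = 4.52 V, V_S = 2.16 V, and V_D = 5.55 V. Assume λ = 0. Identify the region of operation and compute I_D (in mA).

V_GS = V_G − V_S = 4.52 − 2.16 = 2.36 V; V_DS = V_D − V_S = 5.55 − 2.16 = 3.39 V.
k_n = μ_nC_ox · (W/L) = 5.39 mA/V².
V_ov = V_GS − V_TN = 2.36 − 1.2 = 1.16 V.
Since V_DS = 3.39 V ≥ V_ov = 1.16 V, the device is in saturation.
I_D = ½ k_n V_ov² = 0.5 × 5.39 × 1.16² = 3.63 mA.

Saturation; I_D = 3.63 mA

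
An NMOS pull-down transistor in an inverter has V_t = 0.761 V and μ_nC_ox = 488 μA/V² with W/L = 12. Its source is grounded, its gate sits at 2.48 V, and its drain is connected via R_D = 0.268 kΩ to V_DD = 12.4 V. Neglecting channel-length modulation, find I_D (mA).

I_D = 8.65 mA

V_GS = V_G = 2.48 V, so V_ov = 2.48 − 0.761 = 1.72 V.
k_n = μ_nC_ox · (W/L) = 5.856 mA/V².
Assume saturation: I_D = ½ k_n V_ov² = 0.5 × 5.856 × 1.72² = 8.65 mA, giving V_DS = V_DD − I_D R_D = 12.4 − 8.65 × 0.268 = 10.1 V.
V_DS = 10.1 V ≥ V_ov = 1.72 V, confirming saturation.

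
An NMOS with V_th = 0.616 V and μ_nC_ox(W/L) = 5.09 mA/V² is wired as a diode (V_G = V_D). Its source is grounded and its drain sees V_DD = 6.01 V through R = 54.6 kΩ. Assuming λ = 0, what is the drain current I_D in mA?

With gate tied to drain, V_GS = V_DS ≥ V_GS − V_th, so the device is in saturation.
KCL at the drain: ½ k_n (V_GS − V_th)² = (V_DD − V_GS)/R.
Let x = V_GS − 0.616. Then 139 x² + x − 5.394 = 0, giving x = 0.193 V (positive root), so V_GS = 0.809 V.
I_D = (V_DD − V_GS)/R = (6.01 − 0.809) / 54.6 = 0.0952 mA.

I_D = 0.0952 mA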